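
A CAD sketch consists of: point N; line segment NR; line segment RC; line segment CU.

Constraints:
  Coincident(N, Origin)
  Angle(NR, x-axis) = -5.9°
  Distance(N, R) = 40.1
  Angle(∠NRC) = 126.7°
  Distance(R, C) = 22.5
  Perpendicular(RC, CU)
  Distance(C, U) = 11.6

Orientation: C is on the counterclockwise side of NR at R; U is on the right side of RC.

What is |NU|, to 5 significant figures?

63.821

N is at the origin; NR runs at -5.9° with length 40.1, so R = 40.1·(cos -5.9°, sin -5.9°) = (39.888, -4.1220). ∠NRC = 126.7°, so RC runs at -5.9° + (180° − 126.7°) = 47.400° from the x-axis; with |RC| = 22.5, C = R + 22.5·(cos 47.400°, sin 47.400°) = (55.117, 12.440). RC ⟂ CU; with |CU| = 11.6 on the right of RC, U = C + 11.6·(0.73610, -0.67688) = (63.656, 4.5884). Then |NU| = |U − N| = 63.821.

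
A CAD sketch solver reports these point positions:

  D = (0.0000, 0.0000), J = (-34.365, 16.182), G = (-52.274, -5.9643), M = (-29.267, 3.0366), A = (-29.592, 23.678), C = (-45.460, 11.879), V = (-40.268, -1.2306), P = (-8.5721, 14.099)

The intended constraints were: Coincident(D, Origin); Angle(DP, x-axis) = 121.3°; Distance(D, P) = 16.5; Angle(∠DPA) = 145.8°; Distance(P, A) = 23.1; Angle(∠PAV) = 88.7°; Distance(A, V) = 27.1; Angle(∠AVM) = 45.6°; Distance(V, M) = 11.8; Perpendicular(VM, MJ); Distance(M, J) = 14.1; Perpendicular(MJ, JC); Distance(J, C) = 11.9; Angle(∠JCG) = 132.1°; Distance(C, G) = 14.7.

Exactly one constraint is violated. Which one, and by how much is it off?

Distance(C, G) = 14.7 — off by 4.40.

D = (0.00, 0.00) ✓; DP at 121.3° ✓; |DP| = 16.50 ✓; ∠DPA = 145.8° ✓; |PA| = 23.10 ✓; ∠PAV = 88.70° ✓; |AV| = 27.10 ✓; ∠AVM = 45.60° ✓; |VM| = 11.80 ✓; ∠(VM, MJ) = 90.00° ✓; |MJ| = 14.10 ✓; ∠(MJ, JC) = 90.00° ✓; |JC| = 11.90 ✓; ∠JCG = 132.1° ✓; |CG| = 19.10 ✗.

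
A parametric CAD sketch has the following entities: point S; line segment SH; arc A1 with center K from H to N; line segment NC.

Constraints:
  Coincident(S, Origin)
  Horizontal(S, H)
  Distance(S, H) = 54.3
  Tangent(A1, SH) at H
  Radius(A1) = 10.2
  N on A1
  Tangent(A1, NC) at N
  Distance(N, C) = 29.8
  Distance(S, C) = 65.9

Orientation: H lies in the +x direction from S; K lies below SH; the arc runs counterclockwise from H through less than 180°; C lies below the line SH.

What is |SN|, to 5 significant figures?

46.102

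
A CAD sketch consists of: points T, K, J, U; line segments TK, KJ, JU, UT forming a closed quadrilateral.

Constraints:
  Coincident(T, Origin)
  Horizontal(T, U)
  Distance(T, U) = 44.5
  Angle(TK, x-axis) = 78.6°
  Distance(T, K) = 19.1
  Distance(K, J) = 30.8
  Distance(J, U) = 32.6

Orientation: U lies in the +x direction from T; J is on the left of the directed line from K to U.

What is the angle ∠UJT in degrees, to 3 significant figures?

68.8°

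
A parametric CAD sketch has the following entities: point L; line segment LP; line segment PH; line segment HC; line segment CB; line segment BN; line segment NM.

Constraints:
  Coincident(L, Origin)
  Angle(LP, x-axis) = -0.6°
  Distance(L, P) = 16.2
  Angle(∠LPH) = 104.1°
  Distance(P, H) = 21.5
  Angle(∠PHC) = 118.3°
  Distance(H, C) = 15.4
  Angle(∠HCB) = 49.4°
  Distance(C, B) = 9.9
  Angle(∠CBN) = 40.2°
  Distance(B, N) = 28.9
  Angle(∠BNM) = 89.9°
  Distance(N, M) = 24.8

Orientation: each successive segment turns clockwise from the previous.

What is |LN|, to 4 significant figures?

51.77

L is at the origin; LP runs at -0.6° with length 16.2, so P = (16.20, -0.1696). ∠LPH = 104.1° gives PH at -76.50° from the x-axis; with |PH| = 21.5, H = (21.22, -21.08). ∠PHC = 118.3° gives HC at -138.2° from the x-axis; with |HC| = 15.4, C = (9.738, -31.34). ∠HCB = 49.4° gives CB at 91.20° from the x-axis; with |CB| = 9.9, B = (9.531, -21.44). ∠CBN = 40.2° gives BN at -48.60° from the x-axis; with |BN| = 28.9, N = (28.64, -43.12). Then |LN| = |N − L| = 51.77.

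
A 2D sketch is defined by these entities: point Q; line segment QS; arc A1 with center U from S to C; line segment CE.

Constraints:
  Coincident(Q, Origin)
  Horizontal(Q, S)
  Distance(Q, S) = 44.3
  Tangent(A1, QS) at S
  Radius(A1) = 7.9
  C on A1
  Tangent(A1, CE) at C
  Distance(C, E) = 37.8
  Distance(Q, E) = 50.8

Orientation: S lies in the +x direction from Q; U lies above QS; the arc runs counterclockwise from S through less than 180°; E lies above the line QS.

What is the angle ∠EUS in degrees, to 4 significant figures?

154.3°

Q is at the origin; QS is horizontal with |QS| = 44.3 and S on the +x side, so S = (44.30, 0.000). Since A1 is tangent to QS there, US ⟂ QS, so U = S + (0, 7.9) = (44.30, 7.900). Since UC ⟂ CE (tangency), |UE| = √(7.9² + 37.8²) = 38.62 regardless of where C sits on A1. So E lies on both circle(Q, 50.8) and circle(U, 38.62); the above-QS intersection is E = (27.54, 42.69). C is the foot of the tangent from E: C = (50.56, 12.71).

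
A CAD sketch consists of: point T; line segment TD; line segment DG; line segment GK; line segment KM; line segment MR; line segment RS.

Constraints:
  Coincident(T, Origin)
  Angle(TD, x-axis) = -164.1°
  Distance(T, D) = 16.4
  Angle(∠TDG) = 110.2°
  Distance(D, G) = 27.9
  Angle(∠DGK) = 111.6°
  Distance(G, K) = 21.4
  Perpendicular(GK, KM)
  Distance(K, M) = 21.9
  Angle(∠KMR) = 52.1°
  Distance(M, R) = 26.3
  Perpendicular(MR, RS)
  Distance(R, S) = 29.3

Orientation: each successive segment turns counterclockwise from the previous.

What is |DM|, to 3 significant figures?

31.9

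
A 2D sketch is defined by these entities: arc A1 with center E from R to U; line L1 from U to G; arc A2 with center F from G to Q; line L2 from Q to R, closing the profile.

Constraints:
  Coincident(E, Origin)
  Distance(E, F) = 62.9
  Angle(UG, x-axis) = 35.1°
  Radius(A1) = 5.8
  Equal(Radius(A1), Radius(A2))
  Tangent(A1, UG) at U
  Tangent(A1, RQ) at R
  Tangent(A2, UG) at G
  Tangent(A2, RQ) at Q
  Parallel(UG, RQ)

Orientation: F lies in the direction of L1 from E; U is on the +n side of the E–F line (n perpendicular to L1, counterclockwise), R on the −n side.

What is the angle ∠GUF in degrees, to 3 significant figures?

5.27°

Tangency of A1 to both parallel lines with radius 5.8 puts U and R at E ± 5.8·n: U = (-3.34, 4.75), R = (3.34, -4.75). Equal radii place G and Q the same way about F: G = F + 5.8·n = (48.1, 40.9), Q = F − 5.8·n = (54.8, 31.4). Then cos ∠GUF = UG·UF / (|UG||UF|), giving 5.27°.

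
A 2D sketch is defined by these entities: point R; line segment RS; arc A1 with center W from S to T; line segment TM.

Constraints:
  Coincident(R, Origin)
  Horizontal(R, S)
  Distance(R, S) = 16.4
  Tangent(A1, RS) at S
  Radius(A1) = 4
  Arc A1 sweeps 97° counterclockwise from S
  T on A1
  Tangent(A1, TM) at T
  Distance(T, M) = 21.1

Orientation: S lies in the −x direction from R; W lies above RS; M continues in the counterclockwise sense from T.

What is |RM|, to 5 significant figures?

29.525

On A1, S sits at bearing -90° from W; a 97° counterclockwise sweep puts T at bearing 7°, so T = W + 4.0·(cos 7°, sin 7°) = (-12.430, 4.4875). A1 meets TM tangentially, so WT is at right angles to TM, so TM runs along (−sin 7°, cos 7°); with |TM| = 21.1, M = (-15.001, 25.430). Then |RM| = |M − R| = 29.525.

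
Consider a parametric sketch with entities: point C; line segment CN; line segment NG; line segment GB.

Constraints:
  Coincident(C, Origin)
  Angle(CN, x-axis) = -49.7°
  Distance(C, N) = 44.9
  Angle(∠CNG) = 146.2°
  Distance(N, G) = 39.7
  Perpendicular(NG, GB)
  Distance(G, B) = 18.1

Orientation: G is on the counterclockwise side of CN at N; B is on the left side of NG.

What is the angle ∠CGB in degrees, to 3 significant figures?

72.0°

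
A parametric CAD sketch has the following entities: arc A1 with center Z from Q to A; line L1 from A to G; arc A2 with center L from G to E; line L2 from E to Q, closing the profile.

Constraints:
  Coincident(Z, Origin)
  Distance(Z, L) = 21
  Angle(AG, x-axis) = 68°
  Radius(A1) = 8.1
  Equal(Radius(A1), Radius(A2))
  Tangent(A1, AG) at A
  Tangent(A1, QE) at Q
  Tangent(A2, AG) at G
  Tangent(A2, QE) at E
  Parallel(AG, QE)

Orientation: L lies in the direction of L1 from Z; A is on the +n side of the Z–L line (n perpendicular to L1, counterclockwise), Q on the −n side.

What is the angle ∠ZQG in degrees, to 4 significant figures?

52.35°

Tangency of A1 to both parallel lines with radius 8.1 puts A and Q at Z ± 8.1·n: A = (-7.510, 3.034), Q = (7.510, -3.034). Equal radii place G and E the same way about L: G = L + 8.1·n = (0.3565, 22.51), E = L − 8.1·n = (15.38, 16.44). Then cos ∠ZQG = QZ·QG / (|QZ||QG|), giving 52.35°.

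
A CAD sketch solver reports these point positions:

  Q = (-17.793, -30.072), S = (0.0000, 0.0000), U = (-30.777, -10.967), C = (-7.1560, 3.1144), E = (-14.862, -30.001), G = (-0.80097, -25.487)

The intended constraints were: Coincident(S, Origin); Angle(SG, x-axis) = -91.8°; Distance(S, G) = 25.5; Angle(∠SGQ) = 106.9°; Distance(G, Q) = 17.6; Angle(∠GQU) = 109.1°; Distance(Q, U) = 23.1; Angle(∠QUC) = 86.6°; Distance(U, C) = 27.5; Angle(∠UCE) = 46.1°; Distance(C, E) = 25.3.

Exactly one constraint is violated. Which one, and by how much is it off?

Distance(C, E) = 25.3 — off by 8.70.

S = (0.00, 0.00) ✓; SG at -91.80° ✓; |SG| = 25.50 ✓; ∠SGQ = 106.9° ✓; |GQ| = 17.60 ✓; ∠GQU = 109.1° ✓; |QU| = 23.10 ✓; ∠QUC = 86.60° ✓; |UC| = 27.50 ✓; ∠UCE = 46.10° ✓; |CE| = 34.00 ✗.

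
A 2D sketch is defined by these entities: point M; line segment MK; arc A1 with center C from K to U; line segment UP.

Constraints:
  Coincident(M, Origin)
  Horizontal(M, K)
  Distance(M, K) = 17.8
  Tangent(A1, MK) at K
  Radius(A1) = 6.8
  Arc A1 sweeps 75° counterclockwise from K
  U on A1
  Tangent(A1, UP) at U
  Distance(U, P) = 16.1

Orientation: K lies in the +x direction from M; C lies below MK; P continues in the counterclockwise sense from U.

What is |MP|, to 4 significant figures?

21.77

On A1, K sits at bearing 90° from C; a 75° counterclockwise sweep puts U at bearing 165°, so U = C + 6.8·(cos 165°, sin 165°) = (11.23, -5.040). Since A1 is tangent to UP there, CU ⟂ UP, so UP runs along (−sin 165°, cos 165°); with |UP| = 16.1, P = (7.065, -20.59). Then |MP| = |P − M| = 21.77.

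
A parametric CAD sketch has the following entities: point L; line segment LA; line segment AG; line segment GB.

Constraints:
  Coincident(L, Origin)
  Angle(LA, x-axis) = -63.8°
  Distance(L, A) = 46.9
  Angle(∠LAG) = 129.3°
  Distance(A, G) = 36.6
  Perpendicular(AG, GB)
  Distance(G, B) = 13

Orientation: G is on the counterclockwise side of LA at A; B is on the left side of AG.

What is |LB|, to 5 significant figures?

70.278

∠LAG = 129.3°, so AG runs at -63.8° + (180° − 129.3°) = -13.100° from the x-axis; with |AG| = 36.6, G = A + 36.6·(cos -13.100°, sin -13.100°) = (56.354, -50.377). The perpendicularity gives GB at right angles to AG; with |GB| = 13.0 on the left of AG, B = G + 13.0·(0.22665, 0.97398) = (59.301, -37.715). Then |LB| = |B − L| = 70.278.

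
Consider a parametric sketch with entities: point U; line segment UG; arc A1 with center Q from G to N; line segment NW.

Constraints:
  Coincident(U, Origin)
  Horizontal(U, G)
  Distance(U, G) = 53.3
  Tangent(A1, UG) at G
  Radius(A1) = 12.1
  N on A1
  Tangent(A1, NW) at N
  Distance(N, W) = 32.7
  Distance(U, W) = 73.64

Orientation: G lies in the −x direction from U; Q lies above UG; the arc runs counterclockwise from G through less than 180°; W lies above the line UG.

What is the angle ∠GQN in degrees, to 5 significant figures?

116.18°

U is at the origin; UG is horizontal with |UG| = 53.3 and G on the −x side, so G = (-53.300, 0.0000). Tangency of A1 to UG means the radius QG is perpendicular to UG, so Q = G + (0, 12.1) = (-53.300, 12.100). Since QN ⟂ NW (tangency), |QW| = √(12.1² + 32.7²) = 34.867 regardless of where N sits on A1. So W lies on both circle(U, 73.64) and circle(Q, 34.867); the above-UG intersection is W = (-56.869, 46.784). N is the foot of the tangent from W: N = (-42.441, 17.439).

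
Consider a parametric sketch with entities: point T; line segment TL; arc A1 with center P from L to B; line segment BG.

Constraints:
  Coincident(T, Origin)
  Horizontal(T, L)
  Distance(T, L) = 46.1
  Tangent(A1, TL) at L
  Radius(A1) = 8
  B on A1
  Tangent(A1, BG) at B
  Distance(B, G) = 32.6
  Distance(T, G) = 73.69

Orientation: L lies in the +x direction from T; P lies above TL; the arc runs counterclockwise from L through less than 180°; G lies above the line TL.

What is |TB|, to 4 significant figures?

53.95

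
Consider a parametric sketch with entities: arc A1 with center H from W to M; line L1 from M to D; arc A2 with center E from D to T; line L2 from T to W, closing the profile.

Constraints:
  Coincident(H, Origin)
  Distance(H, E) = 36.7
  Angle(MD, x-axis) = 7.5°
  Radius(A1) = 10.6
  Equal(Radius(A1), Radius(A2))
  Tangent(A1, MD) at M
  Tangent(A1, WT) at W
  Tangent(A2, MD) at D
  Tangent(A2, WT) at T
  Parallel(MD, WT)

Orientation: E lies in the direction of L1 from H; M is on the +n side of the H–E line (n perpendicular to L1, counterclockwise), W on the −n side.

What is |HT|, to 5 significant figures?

38.200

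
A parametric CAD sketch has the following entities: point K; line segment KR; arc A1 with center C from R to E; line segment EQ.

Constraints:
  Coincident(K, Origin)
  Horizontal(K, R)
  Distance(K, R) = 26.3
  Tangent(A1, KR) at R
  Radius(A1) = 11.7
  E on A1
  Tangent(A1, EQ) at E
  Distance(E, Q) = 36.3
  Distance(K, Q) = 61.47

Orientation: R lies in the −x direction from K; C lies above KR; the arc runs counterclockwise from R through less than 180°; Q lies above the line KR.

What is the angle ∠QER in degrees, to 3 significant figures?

117°

K is at the origin; KR is horizontal with |KR| = 26.3 and R on the −x side, so R = (-26.3, 0.00). Tangency of A1 to KR means the radius CR is perpendicular to KR, so C = R + (0, 11.7) = (-26.3, 11.7). Since CE ⟂ EQ (tangency), |CQ| = √(11.7² + 36.3²) = 38.1 regardless of where E sits on A1. So Q lies on both circle(K, 61.47) and circle(C, 38.1); the above-KR intersection is Q = (-38.7, 47.8). E is the foot of the tangent from Q: E = (-16.9, 18.7).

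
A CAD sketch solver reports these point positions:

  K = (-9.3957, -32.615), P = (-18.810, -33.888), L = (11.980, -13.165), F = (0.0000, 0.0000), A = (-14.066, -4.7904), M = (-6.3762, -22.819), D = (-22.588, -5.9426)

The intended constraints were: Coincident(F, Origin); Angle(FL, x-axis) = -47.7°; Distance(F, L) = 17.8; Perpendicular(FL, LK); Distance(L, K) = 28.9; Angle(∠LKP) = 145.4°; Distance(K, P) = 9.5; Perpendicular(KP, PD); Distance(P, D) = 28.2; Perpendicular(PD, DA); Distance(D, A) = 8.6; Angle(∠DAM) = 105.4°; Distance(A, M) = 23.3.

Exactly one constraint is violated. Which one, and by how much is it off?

Distance(A, M) = 23.3 — off by 3.70.

F = (0.00, 0.00) ✓; FL at -47.70° ✓; |FL| = 17.80 ✓; ∠(FL, LK) = 90.00° ✓; |LK| = 28.90 ✓; ∠LKP = 145.4° ✓; |KP| = 9.500 ✓; ∠(KP, PD) = 90.00° ✓; |PD| = 28.20 ✓; ∠(PD, DA) = 90.00° ✓; |DA| = 8.600 ✓; ∠DAM = 105.4° ✓; |AM| = 19.60 ✗.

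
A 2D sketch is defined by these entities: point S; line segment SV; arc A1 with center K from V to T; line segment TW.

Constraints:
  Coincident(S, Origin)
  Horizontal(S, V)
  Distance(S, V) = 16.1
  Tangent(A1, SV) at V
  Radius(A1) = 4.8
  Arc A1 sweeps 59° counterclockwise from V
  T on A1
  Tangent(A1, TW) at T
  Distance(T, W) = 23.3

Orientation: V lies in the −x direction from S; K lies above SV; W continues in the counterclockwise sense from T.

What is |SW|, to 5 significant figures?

22.300

S is at the origin; SV is horizontal with |SV| = 16.1 and V on the −x side, so V = (-16.100, 0.0000). Since A1 is tangent to SV there, KV ⟂ SV, so K = V + (0, 4.8) = (-16.100, 4.8000). On A1, V sits at bearing -90° from K; a 59° counterclockwise sweep puts T at bearing -31°, so T = K + 4.8·(cos -31°, sin -31°) = (-11.986, 2.3278). A1 meets TW tangentially, so KT is at right angles to TW, so TW runs along (−sin -31°, cos -31°); with |TW| = 23.3, W = (0.014790, 22.300). Then |SW| = |W − S| = 22.300.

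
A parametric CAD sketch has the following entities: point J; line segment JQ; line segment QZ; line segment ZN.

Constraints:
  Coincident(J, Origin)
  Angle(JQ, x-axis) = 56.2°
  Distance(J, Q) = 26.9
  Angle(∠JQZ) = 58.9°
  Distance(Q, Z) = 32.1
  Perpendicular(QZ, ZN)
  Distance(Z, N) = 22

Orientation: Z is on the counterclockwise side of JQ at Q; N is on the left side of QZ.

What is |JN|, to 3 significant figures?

18.2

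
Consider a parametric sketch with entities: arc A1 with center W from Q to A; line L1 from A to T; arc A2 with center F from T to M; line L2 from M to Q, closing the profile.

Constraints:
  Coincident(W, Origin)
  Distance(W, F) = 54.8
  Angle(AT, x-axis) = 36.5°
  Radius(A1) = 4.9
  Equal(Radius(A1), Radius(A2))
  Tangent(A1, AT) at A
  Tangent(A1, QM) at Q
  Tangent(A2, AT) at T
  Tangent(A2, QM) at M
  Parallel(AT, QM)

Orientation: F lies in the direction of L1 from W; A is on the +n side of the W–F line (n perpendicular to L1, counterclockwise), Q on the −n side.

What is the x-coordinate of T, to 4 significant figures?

41.14

The slot axis is L1's direction at 36.5°, so u = (cos 36.5°, sin 36.5°) = (0.8039, 0.5948) and n = (−sin 36.5°, cos 36.5°) = (-0.5948, 0.8039). W is at the origin and F lies 54.8 along u from W, so F = 54.8·u = (44.05, 32.60). Tangency of A1 to both parallel lines with radius 4.9 puts A and Q at W ± 4.9·n: A = (-2.915, 3.939), Q = (2.915, -3.939). Equal radii place T and M the same way about F: T = F + 4.9·n = (41.14, 36.54), M = F − 4.9·n = (46.97, 28.66). So T.x = 41.14.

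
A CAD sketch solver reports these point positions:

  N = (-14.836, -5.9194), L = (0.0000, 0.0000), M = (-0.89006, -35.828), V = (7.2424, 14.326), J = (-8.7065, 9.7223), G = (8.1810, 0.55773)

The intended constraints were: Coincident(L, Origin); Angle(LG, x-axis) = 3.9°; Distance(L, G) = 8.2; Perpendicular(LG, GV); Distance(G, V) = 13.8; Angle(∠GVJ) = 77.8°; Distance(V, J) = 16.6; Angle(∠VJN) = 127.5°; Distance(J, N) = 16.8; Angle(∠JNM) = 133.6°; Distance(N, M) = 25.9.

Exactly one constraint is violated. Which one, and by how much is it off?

Distance(N, M) = 25.9 — off by 7.10.

L = (0.00, 0.00) ✓; LG at 3.900° ✓; |LG| = 8.200 ✓; ∠(LG, GV) = 90.00° ✓; |GV| = 13.80 ✓; ∠GVJ = 77.80° ✓; |VJ| = 16.60 ✓; ∠VJN = 127.5° ✓; |JN| = 16.80 ✓; ∠JNM = 133.6° ✓; |NM| = 33.00 ✗.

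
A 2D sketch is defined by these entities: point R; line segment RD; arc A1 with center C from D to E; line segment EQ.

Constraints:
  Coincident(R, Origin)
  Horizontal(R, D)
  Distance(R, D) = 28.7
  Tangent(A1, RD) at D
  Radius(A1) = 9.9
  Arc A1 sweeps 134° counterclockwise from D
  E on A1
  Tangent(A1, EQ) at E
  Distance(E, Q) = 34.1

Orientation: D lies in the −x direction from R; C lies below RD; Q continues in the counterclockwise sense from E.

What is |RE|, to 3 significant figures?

39.6

Tangency of A1 to RD means the radius CD is perpendicular to RD, so C = D + (0, -9.9) = (-28.7, -9.90). On A1, D sits at bearing 90° from C; a 134° counterclockwise sweep puts E at bearing 224°, so E = C + 9.9·(cos 224°, sin 224°) = (-35.8, -16.8). Then |RE| = |E − R| = 39.6.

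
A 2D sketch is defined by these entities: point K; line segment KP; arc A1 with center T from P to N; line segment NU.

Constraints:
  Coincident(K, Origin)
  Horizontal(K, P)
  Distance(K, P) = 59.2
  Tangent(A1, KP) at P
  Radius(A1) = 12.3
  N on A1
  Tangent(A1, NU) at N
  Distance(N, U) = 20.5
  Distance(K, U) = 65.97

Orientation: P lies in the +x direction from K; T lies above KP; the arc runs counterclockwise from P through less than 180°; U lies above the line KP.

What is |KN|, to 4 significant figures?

71.52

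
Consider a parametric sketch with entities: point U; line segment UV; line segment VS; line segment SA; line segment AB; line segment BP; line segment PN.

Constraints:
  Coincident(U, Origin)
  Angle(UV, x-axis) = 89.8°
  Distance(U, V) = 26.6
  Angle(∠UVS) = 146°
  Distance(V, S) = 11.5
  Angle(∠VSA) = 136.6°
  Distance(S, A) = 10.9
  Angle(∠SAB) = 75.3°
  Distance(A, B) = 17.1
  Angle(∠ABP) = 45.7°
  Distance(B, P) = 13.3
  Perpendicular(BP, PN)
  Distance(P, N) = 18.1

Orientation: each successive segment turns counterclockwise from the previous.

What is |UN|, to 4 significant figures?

48.07

U is at the origin; UV runs at 89.8° with length 26.6, so V = (0.09285, 26.60). ∠UVS = 146.0° gives VS at 123.8° from the x-axis; with |VS| = 11.5, S = (-6.305, 36.16). ∠VSA = 136.6° gives SA at 167.2° from the x-axis; with |SA| = 10.9, A = (-16.93, 38.57). ∠SAB = 75.3° gives AB at -88.10° from the x-axis; with |AB| = 17.1, B = (-16.37, 21.48). ∠ABP = 45.7° gives BP at 46.20° from the x-axis; with |BP| = 13.3, P = (-7.161, 31.08). The perpendicularity gives PN at right angles to BP, so PN runs at 136.2°; with |PN| = 18.1, N = (-20.23, 43.61). Then |UN| = |N − U| = 48.07.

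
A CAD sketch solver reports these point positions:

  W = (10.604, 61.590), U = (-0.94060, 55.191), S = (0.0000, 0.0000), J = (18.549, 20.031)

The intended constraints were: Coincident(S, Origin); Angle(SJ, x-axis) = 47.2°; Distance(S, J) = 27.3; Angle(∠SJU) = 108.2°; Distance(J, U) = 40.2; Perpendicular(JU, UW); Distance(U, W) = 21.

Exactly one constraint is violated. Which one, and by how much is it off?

Distance(U, W) = 21 — off by 7.80.

S = (0.00, 0.00) ✓; SJ at 47.20° ✓; |SJ| = 27.30 ✓; ∠SJU = 108.2° ✓; |JU| = 40.20 ✓; ∠(JU, UW) = 90.00° ✓; |UW| = 13.20 ✗.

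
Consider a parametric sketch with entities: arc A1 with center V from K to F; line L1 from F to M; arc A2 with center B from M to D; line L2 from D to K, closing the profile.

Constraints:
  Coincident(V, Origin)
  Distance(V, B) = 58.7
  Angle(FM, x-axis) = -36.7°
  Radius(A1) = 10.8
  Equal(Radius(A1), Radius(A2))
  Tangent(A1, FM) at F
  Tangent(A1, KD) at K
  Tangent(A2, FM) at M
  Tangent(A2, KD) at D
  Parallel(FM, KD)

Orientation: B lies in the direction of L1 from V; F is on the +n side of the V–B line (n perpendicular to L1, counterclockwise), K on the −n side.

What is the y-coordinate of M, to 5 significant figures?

-26.421

Tangency of A1 to both parallel lines with radius 10.8 puts F and K at V ± 10.8·n: F = (6.4544, 8.6592), K = (-6.4544, -8.6592). Equal radii place M and D the same way about B: M = B + 10.8·n = (53.519, -26.421), D = B − 10.8·n = (40.610, -43.740). So M.y = -26.421.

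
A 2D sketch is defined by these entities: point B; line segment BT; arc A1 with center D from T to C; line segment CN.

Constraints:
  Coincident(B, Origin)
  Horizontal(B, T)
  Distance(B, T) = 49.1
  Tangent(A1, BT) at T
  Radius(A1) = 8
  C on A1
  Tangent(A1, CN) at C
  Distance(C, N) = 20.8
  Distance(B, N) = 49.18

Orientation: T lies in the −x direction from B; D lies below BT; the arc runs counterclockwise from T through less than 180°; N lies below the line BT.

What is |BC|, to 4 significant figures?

56.45

Checks: B = (0.00, 0.00) ✓; |DC| = 8.000 ✓; ∠(DC, CN) = 90.00° ✓; |CN| = 20.80 ✓; |BN| = 49.18 ✓.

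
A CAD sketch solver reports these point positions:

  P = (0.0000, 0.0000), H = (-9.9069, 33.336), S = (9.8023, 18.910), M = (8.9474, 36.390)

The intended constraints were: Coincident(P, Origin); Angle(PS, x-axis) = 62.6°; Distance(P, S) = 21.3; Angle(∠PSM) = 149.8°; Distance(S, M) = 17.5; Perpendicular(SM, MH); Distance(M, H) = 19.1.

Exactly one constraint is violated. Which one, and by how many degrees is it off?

Perpendicular(SM, MH) — off by 6.40°.

P = (0.00, 0.00) ✓; PS at 62.60° ✓; |PS| = 21.30 ✓; ∠PSM = 149.8° ✓; |SM| = 17.50 ✓; ∠(SM, MH) = 96.40° ✗; |MH| = 19.10 ✓.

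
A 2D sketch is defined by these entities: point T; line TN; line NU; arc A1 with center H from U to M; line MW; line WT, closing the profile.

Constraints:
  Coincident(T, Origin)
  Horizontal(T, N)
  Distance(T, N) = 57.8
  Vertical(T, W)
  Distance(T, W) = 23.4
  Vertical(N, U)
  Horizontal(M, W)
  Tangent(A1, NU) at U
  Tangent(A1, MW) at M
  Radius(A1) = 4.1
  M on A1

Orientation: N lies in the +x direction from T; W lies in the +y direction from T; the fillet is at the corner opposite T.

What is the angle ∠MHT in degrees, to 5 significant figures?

109.77°

T is at the origin; TN is horizontal with |TN| = 57.8 and N on the +x side, so N = (57.800, 0.0000). TW is vertical with |TW| = 23.4 and W on the +y side, so W = (0.0000, 23.400). The virtual corner opposite T is at (57.800, 23.400). A1 meets NU tangentially, so HU is at right angles to NU and since A1 is tangent to MW there, HM ⟂ MW, with radius 4.1, so the center H sits 4.1 in from both sides at H = (53.700, 19.300). That places the tangent points at U = (57.800, 19.300) on NU and M = (53.700, 23.400) on MW. Then cos ∠MHT = HM·HT / (|HM||HT|), giving 109.77°.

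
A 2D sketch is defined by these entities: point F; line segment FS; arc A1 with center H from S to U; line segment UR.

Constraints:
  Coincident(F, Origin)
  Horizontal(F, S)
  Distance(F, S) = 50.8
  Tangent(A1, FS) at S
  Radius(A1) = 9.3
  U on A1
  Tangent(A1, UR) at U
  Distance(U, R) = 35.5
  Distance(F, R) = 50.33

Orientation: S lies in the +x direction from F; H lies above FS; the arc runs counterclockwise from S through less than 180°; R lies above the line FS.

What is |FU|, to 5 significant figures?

59.278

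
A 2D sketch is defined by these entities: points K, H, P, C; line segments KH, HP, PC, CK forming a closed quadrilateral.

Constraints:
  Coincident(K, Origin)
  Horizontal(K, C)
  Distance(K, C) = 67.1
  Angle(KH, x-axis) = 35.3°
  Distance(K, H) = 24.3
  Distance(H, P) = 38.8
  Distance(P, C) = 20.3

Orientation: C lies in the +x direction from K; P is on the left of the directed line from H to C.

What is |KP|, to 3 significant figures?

61.2

Checks: |HP| = 38.80 ✓; |PC| = 20.30 ✓.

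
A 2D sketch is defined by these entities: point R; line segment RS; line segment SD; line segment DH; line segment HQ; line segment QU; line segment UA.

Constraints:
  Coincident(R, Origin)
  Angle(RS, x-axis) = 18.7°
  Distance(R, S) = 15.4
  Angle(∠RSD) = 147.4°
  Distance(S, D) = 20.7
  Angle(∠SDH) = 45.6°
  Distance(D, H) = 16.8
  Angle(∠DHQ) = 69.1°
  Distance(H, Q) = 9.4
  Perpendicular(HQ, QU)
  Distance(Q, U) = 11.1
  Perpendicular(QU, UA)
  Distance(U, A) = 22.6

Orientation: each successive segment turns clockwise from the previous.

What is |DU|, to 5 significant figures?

5.7199

R is at the origin; RS runs at 18.7° with length 15.4, so S = (14.587, 4.9374). ∠RSD = 147.4° gives SD at -13.900° from the x-axis; with |SD| = 20.7, D = (34.681, -0.035280). ∠SDH = 45.6° gives DH at -148.30° from the x-axis; with |DH| = 16.8, H = (20.387, -8.8632). ∠DHQ = 69.1° gives HQ at 100.80° from the x-axis; with |HQ| = 9.4, Q = (18.626, 0.37030). HQ ⟂ QU, so QU runs at 10.800°; with |QU| = 11.1, U = (29.529, 2.4502). Then |DU| = |U − D| = 5.7199.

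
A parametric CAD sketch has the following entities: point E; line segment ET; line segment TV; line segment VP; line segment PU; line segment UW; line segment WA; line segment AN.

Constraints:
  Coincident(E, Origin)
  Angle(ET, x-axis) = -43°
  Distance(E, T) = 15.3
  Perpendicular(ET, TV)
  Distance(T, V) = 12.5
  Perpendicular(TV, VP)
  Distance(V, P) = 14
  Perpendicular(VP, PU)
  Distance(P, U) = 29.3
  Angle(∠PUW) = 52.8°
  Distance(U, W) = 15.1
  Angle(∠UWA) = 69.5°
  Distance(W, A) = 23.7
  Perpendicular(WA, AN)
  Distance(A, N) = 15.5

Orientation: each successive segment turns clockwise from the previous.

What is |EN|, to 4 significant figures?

17.04

E is at the origin; ET runs at -43.0° with length 15.3, so T = (11.19, -10.43). ET ⟂ TV, so TV runs at -133.0°; with |TV| = 12.5, V = (2.665, -19.58). TV ⟂ VP, so VP runs at 137.0°; with |VP| = 14.0, P = (-7.574, -10.03). VP ⟂ PU, so PU runs at 47.00°; with |PU| = 29.3, U = (12.41, 11.40). ∠PUW = 52.8° gives UW at -80.20° from the x-axis; with |UW| = 15.1, W = (14.98, -3.480). ∠UWA = 69.5° gives WA at 169.3° from the x-axis; with |WA| = 23.7, A = (-8.309, 0.9208). The perpendicularity gives AN at right angles to WA, so AN runs at 79.30°; with |AN| = 15.5, N = (-5.432, 16.15). Then |EN| = |N − E| = 17.04.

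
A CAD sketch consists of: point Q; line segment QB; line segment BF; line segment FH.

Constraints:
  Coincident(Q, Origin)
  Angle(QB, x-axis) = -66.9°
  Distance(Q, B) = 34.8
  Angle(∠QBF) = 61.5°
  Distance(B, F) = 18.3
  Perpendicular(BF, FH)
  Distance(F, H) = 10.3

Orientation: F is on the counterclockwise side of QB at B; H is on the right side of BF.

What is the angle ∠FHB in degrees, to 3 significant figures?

60.6°

Q is at the origin; QB runs at -66.9° with length 34.8, so B = 34.8·(cos -66.9°, sin -66.9°) = (13.7, -32.0). ∠QBF = 61.5°, so BF runs at -66.9° + (180° − 61.5°) = 51.6° from the x-axis; with |BF| = 18.3, F = B + 18.3·(cos 51.6°, sin 51.6°) = (25.0, -17.7). BF ⟂ FH; with |FH| = 10.3 on the right of BF, H = F + 10.3·(0.784, -0.621) = (33.1, -24.1). Then cos ∠FHB = HF·HB / (|HF||HB|), giving 60.6°.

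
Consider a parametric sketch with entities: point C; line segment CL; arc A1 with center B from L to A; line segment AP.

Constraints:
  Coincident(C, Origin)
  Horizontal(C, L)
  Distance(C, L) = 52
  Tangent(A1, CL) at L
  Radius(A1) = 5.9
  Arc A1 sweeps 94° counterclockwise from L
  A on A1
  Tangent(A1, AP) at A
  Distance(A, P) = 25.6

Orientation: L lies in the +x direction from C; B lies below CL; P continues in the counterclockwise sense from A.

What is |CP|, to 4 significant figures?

57.52

On A1, L sits at bearing 90° from B; a 94° counterclockwise sweep puts A at bearing 184°, so A = B + 5.9·(cos 184°, sin 184°) = (46.11, -6.312). Tangency of A1 to AP means the radius BA is perpendicular to AP, so AP runs along (−sin 184°, cos 184°); with |AP| = 25.6, P = (47.90, -31.85). Then |CP| = |P − C| = 57.52.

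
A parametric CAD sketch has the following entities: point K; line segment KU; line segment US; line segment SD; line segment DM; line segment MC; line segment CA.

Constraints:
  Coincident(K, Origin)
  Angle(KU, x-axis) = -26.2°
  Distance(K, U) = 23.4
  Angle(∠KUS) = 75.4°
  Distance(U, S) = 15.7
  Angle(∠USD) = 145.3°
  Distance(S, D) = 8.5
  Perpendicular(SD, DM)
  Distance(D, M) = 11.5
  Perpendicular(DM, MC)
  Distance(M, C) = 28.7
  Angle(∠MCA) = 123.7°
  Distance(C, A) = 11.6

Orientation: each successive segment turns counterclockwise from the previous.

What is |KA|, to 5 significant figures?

38.597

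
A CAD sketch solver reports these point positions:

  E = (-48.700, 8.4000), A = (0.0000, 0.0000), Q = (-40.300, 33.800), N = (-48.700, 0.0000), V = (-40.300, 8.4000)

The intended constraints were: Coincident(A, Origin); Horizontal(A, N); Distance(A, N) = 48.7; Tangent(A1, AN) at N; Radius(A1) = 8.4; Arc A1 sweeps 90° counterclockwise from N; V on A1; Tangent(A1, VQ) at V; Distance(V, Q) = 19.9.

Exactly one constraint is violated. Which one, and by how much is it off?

Distance(V, Q) = 19.9 — off by 5.50.

A = (0.00, 0.00) ✓; A.y = 0.00, N.y = 0.00 ✓; |AN| = 48.70 ✓; ∠(EN, NA) = 90.00° ✓; |EN| = 8.400 ✓; bearing(E→V) − bearing(E→N) = 90.00° ✓; |EV| = 8.400 ✓; ∠(EV, VQ) = 90.00° ✓; |VQ| = 25.40 ✗.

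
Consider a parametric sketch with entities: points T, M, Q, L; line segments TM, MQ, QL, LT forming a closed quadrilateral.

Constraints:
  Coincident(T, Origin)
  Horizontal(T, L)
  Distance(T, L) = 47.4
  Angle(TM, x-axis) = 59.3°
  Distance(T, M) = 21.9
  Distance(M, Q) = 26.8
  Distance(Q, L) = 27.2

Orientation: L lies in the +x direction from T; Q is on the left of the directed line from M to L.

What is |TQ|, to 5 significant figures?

44.949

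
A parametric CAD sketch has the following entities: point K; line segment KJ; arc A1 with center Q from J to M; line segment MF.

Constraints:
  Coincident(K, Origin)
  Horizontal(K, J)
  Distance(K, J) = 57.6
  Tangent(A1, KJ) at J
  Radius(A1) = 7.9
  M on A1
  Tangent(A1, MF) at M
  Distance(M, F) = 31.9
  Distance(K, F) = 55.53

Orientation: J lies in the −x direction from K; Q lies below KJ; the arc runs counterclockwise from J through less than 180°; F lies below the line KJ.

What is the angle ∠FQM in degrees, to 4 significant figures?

76.09°

Checks: |QM| = 7.900 ✓; ∠(QM, MF) = 90.00° ✓; |MF| = 31.90 ✓; |KF| = 55.53 ✓.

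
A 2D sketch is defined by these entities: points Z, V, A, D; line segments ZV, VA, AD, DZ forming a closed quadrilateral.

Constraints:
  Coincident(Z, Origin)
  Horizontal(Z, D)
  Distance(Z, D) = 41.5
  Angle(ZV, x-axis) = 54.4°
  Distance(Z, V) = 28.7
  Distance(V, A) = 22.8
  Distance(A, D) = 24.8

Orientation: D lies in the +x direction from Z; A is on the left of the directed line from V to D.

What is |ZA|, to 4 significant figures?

46.57

Z is at the origin; ZD is horizontal with |ZD| = 41.5 and D in +x, so D = (41.5, 0). ZV runs at 54.4° with |ZV| = 28.7, so V = (16.71, 23.34). A is determined by |VA| = 22.8 and |AD| = 24.8 together: it lies at the intersection of circle(V, 22.8) and circle(D, 24.8). With |VD| = 34.05, the foot of the radical line on VD is 15.63 from V and the perpendicular offset is √(22.8² − 15.63²) = 16.60. Taking the left-of-VD solution: A = (39.47, 24.72).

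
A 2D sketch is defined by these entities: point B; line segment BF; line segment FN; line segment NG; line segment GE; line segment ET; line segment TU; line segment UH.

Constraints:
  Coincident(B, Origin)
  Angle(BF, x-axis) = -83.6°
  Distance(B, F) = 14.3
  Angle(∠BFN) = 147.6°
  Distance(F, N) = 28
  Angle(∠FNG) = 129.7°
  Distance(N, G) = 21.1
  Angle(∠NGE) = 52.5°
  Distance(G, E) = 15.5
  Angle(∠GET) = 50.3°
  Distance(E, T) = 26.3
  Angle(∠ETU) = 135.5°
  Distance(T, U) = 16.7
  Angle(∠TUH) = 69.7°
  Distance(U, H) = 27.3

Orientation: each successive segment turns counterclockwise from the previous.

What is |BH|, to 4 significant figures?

66.02

∠ETU = 135.5° gives TU at -59.20° from the x-axis; with |TU| = 16.7, U = (33.32, -63.82). ∠TUH = 69.7° gives UH at 51.10° from the x-axis; with |UH| = 27.3, H = (50.46, -42.57). Then |BH| = |H − B| = 66.02.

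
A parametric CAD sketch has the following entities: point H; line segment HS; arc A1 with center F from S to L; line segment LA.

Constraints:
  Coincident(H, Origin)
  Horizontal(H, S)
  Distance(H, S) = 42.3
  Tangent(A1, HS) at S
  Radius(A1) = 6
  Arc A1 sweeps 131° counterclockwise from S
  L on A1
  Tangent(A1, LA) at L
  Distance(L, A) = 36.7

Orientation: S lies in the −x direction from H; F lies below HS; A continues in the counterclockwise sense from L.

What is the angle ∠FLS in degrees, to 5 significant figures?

24.500°

H is at the origin; H and S share the same y with |HS| = 42.3 and S on the −x side, so S = (-42.300, 0.0000). Since A1 is tangent to HS there, FS ⟂ HS, so F = S + (0, -6) = (-42.300, -6.0000). On A1, S sits at bearing 90° from F; a 131° counterclockwise sweep puts L at bearing 221°, so L = F + 6.0·(cos 221°, sin 221°) = (-46.828, -9.9364). Then cos ∠FLS = LF·LS / (|LF||LS|), giving 24.500°.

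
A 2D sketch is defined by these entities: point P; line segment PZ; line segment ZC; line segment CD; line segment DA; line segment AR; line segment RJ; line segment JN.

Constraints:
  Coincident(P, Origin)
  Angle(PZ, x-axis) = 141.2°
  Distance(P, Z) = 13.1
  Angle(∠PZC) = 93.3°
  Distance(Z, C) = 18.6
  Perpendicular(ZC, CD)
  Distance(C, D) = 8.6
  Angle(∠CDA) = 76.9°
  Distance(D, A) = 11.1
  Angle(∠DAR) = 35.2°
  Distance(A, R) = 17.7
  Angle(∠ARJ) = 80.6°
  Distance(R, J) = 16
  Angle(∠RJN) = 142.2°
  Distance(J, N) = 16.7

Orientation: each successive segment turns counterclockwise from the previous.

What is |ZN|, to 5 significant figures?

36.533

P is at the origin; PZ runs at 141.2° with length 13.1, so Z = (-10.209, 8.2085). ∠PZC = 93.3° gives ZC at -132.10° from the x-axis; with |ZC| = 18.6, C = (-22.679, -5.5922). ZC ⟂ CD, so CD runs at -42.100°; with |CD| = 8.6, D = (-16.298, -11.358). ∠CDA = 76.9° gives DA at 61.000° from the x-axis; with |DA| = 11.1, A = (-10.917, -1.6496). ∠DAR = 35.2° gives AR at -154.20° from the x-axis; with |AR| = 17.7, R = (-26.853, -9.3532). ∠ARJ = 80.6° gives RJ at -54.800° from the x-axis; with |RJ| = 16.0, J = (-17.630, -22.428). ∠RJN = 142.2° gives JN at -17.000° from the x-axis; with |JN| = 16.7, N = (-1.6593, -27.310). Then |ZN| = |N − Z| = 36.533.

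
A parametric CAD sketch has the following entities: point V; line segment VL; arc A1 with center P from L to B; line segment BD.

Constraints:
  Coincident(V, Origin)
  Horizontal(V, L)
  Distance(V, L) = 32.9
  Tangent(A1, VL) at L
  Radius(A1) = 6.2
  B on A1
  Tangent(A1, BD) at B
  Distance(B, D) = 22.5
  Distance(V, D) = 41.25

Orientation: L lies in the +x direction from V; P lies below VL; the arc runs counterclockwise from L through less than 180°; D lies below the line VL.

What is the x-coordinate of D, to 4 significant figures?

29.11

V is at the origin; VL is horizontal with |VL| = 32.9 and L on the +x side, so L = (32.90, 0.000). A1 meets VL tangentially, so PL is at right angles to VL, so P = L + (0, -6.2) = (32.90, -6.200). Since PB ⟂ BD (tangency), |PD| = √(6.2² + 22.5²) = 23.34 regardless of where B sits on A1. So D lies on both circle(V, 41.25) and circle(P, 23.34); the below-VL intersection is D = (29.11, -29.23). B is the foot of the tangent from D: B = (26.73, -6.854).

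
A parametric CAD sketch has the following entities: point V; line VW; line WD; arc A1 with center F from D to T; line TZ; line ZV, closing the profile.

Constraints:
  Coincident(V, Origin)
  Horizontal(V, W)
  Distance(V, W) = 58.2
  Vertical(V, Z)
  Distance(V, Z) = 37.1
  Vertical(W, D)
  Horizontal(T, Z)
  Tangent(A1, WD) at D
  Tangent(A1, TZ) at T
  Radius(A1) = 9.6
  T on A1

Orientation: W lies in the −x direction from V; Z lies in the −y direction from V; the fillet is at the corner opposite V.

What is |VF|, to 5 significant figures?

55.841

VZ is vertical with |VZ| = 37.1 and Z on the −y side, so Z = (0.0000, -37.100). The virtual corner opposite V is at (-58.200, -37.100). Tangency of A1 to WD means the radius FD is perpendicular to WD and since A1 is tangent to TZ there, FT ⟂ TZ, with radius 9.6, so the center F sits 9.6 in from both sides at F = (-48.600, -27.500). Then |VF| = |F − V| = 55.841.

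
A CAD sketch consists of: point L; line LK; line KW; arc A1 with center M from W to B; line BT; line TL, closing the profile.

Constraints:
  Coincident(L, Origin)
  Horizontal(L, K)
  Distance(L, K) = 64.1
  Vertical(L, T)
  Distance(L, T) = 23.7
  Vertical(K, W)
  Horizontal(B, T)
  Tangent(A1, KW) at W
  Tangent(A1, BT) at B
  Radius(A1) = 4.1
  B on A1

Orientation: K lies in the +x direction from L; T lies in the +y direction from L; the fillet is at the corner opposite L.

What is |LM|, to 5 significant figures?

63.120

LT is vertical with |LT| = 23.7 and T on the +y side, so T = (0.0000, 23.700). The virtual corner opposite L is at (64.100, 23.700). A1 meets KW tangentially, so MW is at right angles to KW and the tangent condition forces MB to be normal to BT, with radius 4.1, so the center M sits 4.1 in from both sides at M = (60.000, 19.600). Then |LM| = |M − L| = 63.120.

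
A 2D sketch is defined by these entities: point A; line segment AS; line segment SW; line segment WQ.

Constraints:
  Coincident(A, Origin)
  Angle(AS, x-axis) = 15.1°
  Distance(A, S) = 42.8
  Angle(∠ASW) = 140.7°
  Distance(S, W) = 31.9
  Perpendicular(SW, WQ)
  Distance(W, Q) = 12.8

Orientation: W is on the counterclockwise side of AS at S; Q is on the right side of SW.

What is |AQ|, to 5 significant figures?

76.291

∠ASW = 140.7°, so SW runs at 15.1° + (180° − 140.7°) = 54.400° from the x-axis; with |SW| = 31.9, W = S + 31.9·(cos 54.400°, sin 54.400°) = (59.892, 37.088). SW is perpendicular to WQ; with |WQ| = 12.8 on the right of SW, Q = W + 12.8·(0.81310, -0.58212) = (70.300, 29.636). Then |AQ| = |Q − A| = 76.291.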